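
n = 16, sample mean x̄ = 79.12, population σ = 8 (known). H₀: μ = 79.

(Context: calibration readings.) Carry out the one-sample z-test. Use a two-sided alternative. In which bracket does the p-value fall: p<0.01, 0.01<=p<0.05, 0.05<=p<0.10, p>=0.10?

p-value bracket: p>=0.10

SE = σ/√n = 8/√16 = 2.0000
z = (x̄−μ₀)/SE = (79.12−79)/2.0000 = 0.0600
p-value (two-sided) = 0.95216
→ bracket: p>=0.10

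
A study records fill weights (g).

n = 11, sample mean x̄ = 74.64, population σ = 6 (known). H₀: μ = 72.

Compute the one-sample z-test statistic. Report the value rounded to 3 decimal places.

SE = σ/√n = 6/√11 = 1.8091
z = (x̄−μ₀)/SE = (74.64−72)/1.8091 = 1.4593

test statistic = 1.459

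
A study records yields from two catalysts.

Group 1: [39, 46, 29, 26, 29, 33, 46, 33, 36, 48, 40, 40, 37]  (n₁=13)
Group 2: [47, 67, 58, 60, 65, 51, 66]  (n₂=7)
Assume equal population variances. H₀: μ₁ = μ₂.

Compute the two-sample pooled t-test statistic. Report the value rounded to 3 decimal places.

x̄₁=37.077, s₁=6.994, n₁=13
x̄₂=59.143, s₂=7.734, n₂=7
s_p² = [12·6.994² + 6·7.734²]/18 = 52.5433
SE = √(s_p²·(1/13+1/7)) = 3.3982
t = (37.077−59.143)/3.3982 = -6.4934
df = 18

test statistic = -6.493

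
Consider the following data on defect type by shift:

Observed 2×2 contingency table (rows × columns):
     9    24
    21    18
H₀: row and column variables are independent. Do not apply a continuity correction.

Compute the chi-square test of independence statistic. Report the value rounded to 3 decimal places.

test statistic = 5.193

Row totals [33, 39], col totals [30, 42], n=72
χ² = (9−13.75)²/13.75 + (24−19.25)²/19.25 + (21−16.25)²/16.25 + (18−22.75)²/22.75 = 5.1932
df = 1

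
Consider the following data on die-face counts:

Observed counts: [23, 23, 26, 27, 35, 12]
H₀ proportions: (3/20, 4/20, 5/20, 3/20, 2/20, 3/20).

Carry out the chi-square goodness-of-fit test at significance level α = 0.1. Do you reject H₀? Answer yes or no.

n = 146; E_i = n·p_i = [21.90, 29.20, 36.50, 21.90, 14.60, 21.90]
χ² = (23−21.90)²/21.90 + (23−29.20)²/29.20 + (26−36.50)²/36.50 + (27−21.90)²/21.90 + (35−14.60)²/14.60 + (12−21.90)²/21.90 = 38.5594
df = 5
p-value (upper-tail) = 0.00000
At α=0.1: p < α → reject H₀

reject H₀: yes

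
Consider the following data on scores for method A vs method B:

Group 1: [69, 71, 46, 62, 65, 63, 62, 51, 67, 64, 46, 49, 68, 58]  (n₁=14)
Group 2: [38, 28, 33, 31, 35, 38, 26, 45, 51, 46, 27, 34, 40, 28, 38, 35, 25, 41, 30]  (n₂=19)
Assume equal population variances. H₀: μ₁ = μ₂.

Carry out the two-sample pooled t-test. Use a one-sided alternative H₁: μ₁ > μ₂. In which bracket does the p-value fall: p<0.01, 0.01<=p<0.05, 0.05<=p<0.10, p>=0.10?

p-value bracket: p<0.01

x̄₁=60.071, s₁=8.642, n₁=14
x̄₂=35.211, s₂=7.277, n₂=19
s_p² = [13·8.642² + 18·7.277²]/31 = 62.0673
SE = √(s_p²·(1/14+1/19)) = 2.7749
t = (60.071−35.211)/2.7749 = 8.9592
df = 31
p-value (one-sided, H₁ greater) = 0.00000
→ bracket: p<0.01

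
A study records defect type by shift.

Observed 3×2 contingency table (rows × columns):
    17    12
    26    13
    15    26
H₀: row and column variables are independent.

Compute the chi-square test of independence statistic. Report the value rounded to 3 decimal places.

Row totals [29, 39, 41], col totals [58, 51], n=109
χ² = (17−15.43)²/15.43 + (12−13.57)²/13.57 + (26−20.75)²/20.75 + (13−18.25)²/18.25 + (15−21.82)²/21.82 + (26−19.18)²/19.18 = 7.7290
df = 2

test statistic = 7.729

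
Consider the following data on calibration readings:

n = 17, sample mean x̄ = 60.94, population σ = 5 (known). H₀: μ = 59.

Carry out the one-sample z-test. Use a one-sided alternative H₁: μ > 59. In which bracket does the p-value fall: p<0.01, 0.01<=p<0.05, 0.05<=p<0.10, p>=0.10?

SE = σ/√n = 5/√17 = 1.2127
z = (x̄−μ₀)/SE = (60.94−59)/1.2127 = 1.5998
p-value (one-sided, H₁ greater) = 0.05483
→ bracket: 0.05<=p<0.10

p-value bracket: 0.05<=p<0.10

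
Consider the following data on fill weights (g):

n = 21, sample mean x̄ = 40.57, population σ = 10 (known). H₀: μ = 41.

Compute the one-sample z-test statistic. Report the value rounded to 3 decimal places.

test statistic = -0.197

SE = σ/√n = 10/√21 = 2.1822
z = (x̄−μ₀)/SE = (40.57−41)/2.1822 = -0.1971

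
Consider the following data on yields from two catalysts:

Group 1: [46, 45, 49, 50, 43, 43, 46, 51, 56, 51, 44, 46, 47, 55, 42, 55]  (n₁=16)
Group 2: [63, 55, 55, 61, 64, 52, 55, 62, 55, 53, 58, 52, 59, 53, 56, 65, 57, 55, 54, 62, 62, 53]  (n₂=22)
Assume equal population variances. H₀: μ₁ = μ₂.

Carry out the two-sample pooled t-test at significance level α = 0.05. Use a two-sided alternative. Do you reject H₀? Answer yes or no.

x̄₁=48.062, s₁=4.538, n₁=16
x̄₂=57.318, s₂=4.202, n₂=22
s_p² = [15·4.538² + 21·4.202²]/36 = 18.8808
SE = √(s_p²·(1/16+1/22)) = 1.4277
t = (48.062−57.318)/1.4277 = -6.4830
df = 36
p-value (two-sided) = 0.00000
At α=0.05: p < α → reject H₀

reject H₀: yes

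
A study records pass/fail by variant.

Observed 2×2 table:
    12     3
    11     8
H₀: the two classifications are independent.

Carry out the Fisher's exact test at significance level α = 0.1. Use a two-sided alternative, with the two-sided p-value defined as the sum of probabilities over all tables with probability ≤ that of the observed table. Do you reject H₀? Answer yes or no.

Margins: r₁=15, r₂=19, c₁=23, c₂=11, n=34
p_obs = C(15,12)·C(19,11)/C(34,23); sum pmf over tables with pmf ≤ p_obs
p-value (two-sided) = 0.27138
At α=0.1: p ≥ α → fail to reject H₀

reject H₀: no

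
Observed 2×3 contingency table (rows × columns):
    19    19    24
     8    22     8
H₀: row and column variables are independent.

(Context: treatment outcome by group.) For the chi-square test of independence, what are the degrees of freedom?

degrees of freedom = 2

df = (r−1)(c−1) = (2−1)·(3−1) = 2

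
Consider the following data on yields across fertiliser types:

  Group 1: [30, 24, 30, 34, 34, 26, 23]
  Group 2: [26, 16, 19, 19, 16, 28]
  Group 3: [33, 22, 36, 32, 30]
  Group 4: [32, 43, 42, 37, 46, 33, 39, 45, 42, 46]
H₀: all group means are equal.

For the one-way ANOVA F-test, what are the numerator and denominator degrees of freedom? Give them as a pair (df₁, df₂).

k = 4 groups, N = 28 total
df = (k−1, N−k) = (4−1, 28−4) = (3, 24)

degrees of freedom = [3, 24]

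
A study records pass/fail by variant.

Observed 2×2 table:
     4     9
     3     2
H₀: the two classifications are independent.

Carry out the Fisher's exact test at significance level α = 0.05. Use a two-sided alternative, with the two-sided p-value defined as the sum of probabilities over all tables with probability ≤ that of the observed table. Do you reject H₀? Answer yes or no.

Margins: r₁=13, r₂=5, c₁=7, c₂=11, n=18
p_obs = C(13,4)·C(5,3)/C(18,7); sum pmf over tables with pmf ≤ p_obs
p-value (two-sided) = 0.32598
At α=0.05: p ≥ α → fail to reject H₀

reject H₀: no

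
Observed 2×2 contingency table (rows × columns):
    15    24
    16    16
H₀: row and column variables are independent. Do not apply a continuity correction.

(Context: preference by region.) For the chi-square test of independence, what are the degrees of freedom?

df = (r−1)(c−1) = (2−1)·(2−1) = 1

degrees of freedom = 1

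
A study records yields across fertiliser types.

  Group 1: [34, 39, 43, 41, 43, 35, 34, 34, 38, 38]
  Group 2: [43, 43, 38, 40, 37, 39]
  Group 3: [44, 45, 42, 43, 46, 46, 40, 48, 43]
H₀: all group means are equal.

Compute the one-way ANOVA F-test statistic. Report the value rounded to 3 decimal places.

Group means [37.90, 40.00, 44.11], grand mean 40.640
SSB = Σnᵢ(x̄ᵢ−x̄)² = 185.971; SSW = ΣΣ(x−x̄ᵢ)² = 195.789
MSB = 185.971/2 = 92.9856; MSW = 195.789/22 = 8.8995
F = MSB/MSW = 10.4484
df = (2, 22)

test statistic = 10.448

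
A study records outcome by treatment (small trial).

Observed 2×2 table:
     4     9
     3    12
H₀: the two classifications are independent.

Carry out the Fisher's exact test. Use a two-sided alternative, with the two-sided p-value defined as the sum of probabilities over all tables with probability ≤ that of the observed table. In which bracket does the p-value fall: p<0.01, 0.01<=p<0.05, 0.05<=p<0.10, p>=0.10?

Margins: r₁=13, r₂=15, c₁=7, c₂=21, n=28
p_obs = C(13,4)·C(15,3)/C(28,7); sum pmf over tables with pmf ≤ p_obs
p-value (two-sided) = 0.67029
→ bracket: p>=0.10

p-value bracket: p>=0.10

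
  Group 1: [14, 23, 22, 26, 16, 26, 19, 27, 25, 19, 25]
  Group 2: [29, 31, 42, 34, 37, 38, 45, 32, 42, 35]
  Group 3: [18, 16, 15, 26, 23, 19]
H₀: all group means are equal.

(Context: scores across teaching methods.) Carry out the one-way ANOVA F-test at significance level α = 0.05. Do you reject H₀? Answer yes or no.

Group means [22.00, 36.50, 19.50], grand mean 26.815
SSB = Σnᵢ(x̄ᵢ−x̄)² = 1514.074; SSW = ΣΣ(x−x̄ᵢ)² = 534.000
MSB = 1514.074/2 = 757.0370; MSW = 534.000/24 = 22.2500
F = MSB/MSW = 34.0241
df = (2, 24)
p-value (upper-tail) = 0.00000
At α=0.05: p < α → reject H₀

reject H₀: yes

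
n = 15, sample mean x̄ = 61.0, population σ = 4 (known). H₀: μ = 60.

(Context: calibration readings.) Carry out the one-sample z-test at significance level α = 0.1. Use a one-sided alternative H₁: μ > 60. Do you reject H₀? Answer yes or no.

SE = σ/√n = 4/√15 = 1.0328
z = (x̄−μ₀)/SE = (61.0−60)/1.0328 = 0.9682
p-value (one-sided, H₁ greater) = 0.16646
At α=0.1: p ≥ α → fail to reject H₀

reject H₀: no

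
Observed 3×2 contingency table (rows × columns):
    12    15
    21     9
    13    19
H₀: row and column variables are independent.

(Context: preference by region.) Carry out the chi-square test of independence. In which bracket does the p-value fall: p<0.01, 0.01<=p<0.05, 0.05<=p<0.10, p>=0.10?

Row totals [27, 30, 32], col totals [46, 43], n=89
χ² = (12−13.96)²/13.96 + (15−13.04)²/13.04 + (21−15.51)²/15.51 + (9−14.49)²/14.49 + (13−16.54)²/16.54 + (19−15.46)²/15.46 = 6.1642
df = 2
p-value (upper-tail) = 0.04586
→ bracket: 0.01<=p<0.05

p-value bracket: 0.01<=p<0.05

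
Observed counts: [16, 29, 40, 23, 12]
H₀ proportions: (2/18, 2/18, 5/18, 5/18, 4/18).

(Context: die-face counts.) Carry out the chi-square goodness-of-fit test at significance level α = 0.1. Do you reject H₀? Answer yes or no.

reject H₀: yes

n = 120; E_i = n·p_i = [13.33, 13.33, 33.33, 33.33, 26.67]
χ² = (16−13.33)²/13.33 + (29−13.33)²/13.33 + (40−33.33)²/33.33 + (23−33.33)²/33.33 + (12−26.67)²/26.67 = 31.5450
df = 4
p-value (upper-tail) = 0.00000
At α=0.1: p < α → reject H₀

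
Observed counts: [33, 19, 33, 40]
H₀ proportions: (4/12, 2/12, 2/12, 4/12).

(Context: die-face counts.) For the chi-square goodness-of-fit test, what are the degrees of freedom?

degrees of freedom = 3

df = k − 1 = 4 − 1 = 3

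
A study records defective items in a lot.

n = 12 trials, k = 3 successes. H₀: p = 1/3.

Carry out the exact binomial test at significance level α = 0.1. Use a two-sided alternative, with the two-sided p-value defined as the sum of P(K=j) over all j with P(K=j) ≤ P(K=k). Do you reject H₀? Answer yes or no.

Exact binomial: n=12, k=3, p₀=1/3=0.3333
P(X=j) = C(n,j)·p₀^j·(1−p₀)^(n−j); p = Σ P(X=j) over j with P(X=j) ≤ P(X=3)
p-value (two-sided) = 0.76155
At α=0.1: p ≥ α → fail to reject H₀

reject H₀: no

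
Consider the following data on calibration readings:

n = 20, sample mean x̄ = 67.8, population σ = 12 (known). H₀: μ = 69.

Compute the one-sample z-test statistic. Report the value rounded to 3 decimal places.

test statistic = -0.447

SE = σ/√n = 12/√20 = 2.6833
z = (x̄−μ₀)/SE = (67.8−69)/2.6833 = -0.4472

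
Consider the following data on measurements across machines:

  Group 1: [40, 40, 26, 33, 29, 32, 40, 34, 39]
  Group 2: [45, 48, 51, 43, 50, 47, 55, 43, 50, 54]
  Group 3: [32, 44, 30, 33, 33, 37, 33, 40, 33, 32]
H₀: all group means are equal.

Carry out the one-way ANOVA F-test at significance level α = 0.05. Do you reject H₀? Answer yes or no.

reject H₀: yes

Group means [34.78, 48.60, 34.70], grand mean 39.517
SSB = Σnᵢ(x̄ᵢ−x̄)² = 1259.186; SSW = ΣΣ(x−x̄ᵢ)² = 548.056
MSB = 1259.186/2 = 629.5929; MSW = 548.056/26 = 21.0791
F = MSB/MSW = 29.8682
df = (2, 26)
p-value (upper-tail) = 0.00000
At α=0.05: p < α → reject H₀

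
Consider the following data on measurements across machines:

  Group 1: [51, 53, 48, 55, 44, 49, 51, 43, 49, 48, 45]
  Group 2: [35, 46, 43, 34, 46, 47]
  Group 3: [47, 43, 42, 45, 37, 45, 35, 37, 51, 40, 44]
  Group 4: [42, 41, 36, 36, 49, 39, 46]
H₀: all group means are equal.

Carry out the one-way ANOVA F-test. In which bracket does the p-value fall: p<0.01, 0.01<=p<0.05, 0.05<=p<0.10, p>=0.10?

p-value bracket: p<0.01

Group means [48.73, 41.83, 42.36, 41.29], grand mean 44.057
SSB = Σnᵢ(x̄ᵢ−x̄)² = 354.897; SSW = ΣΣ(x−x̄ᵢ)² = 682.989
MSB = 354.897/3 = 118.2988; MSW = 682.989/31 = 22.0319
F = MSB/MSW = 5.3694
df = (3, 31)
p-value (upper-tail) = 0.00428
→ bracket: p<0.01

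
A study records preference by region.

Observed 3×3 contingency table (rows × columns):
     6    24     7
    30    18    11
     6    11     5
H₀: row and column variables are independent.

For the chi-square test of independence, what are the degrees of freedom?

df = (r−1)(c−1) = (3−1)·(3−1) = 4

degrees of freedom = 4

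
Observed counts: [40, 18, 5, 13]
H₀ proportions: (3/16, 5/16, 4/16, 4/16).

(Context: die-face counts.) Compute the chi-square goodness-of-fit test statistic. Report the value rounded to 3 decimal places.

n = 76; E_i = n·p_i = [14.25, 23.75, 19.00, 19.00]
χ² = (40−14.25)²/14.25 + (18−23.75)²/23.75 + (5−19.00)²/19.00 + (13−19.00)²/19.00 = 60.1333
df = 3

test statistic = 60.133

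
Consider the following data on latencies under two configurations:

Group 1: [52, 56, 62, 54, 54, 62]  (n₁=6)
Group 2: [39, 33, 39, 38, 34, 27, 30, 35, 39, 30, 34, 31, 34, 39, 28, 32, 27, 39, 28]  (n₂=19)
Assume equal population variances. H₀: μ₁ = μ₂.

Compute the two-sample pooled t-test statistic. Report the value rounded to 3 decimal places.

test statistic = 11.246

x̄₁=56.667, s₁=4.320, n₁=6
x̄₂=33.474, s₂=4.427, n₂=19
s_p² = [5·4.320² + 18·4.427²]/23 = 19.3944
SE = √(s_p²·(1/6+1/19)) = 2.0623
t = (56.667−33.474)/2.0623 = 11.2461
df = 23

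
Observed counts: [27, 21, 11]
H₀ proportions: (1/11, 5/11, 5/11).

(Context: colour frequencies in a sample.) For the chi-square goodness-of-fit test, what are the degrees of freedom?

df = k − 1 = 3 − 1 = 2

degrees of freedom = 2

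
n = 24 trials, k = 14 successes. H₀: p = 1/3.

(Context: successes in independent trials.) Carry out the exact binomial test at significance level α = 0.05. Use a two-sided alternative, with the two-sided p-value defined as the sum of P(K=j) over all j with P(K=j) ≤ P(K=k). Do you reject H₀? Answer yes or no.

Exact binomial: n=24, k=14, p₀=1/3=0.3333
P(X=j) = C(n,j)·p₀^j·(1−p₀)^(n−j); p = Σ P(X=j) over j with P(X=j) ≤ P(X=14)
p-value (two-sided) = 0.01521
At α=0.05: p < α → reject H₀

reject H₀: yes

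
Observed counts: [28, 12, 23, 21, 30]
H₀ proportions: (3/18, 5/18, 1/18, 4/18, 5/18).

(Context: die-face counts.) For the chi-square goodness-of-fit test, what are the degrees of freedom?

df = k − 1 = 5 − 1 = 4

degrees of freedom = 4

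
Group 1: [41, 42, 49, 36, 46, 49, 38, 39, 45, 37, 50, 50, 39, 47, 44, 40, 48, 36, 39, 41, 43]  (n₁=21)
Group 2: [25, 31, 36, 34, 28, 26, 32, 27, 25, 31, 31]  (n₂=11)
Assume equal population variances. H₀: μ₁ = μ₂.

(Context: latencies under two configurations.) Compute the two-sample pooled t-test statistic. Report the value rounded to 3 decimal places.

test statistic = 8.010

x̄₁=42.810, s₁=4.739, n₁=21
x̄₂=29.636, s₂=3.695, n₂=11
s_p² = [20·4.739² + 10·3.695²]/30 = 19.5261
SE = √(s_p²·(1/21+1/11)) = 1.6447
t = (42.810−29.636)/1.6447 = 8.0096
df = 30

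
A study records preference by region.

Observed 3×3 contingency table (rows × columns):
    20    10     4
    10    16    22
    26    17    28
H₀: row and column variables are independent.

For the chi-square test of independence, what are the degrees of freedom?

degrees of freedom = 4

df = (r−1)(c−1) = (3−1)·(3−1) = 4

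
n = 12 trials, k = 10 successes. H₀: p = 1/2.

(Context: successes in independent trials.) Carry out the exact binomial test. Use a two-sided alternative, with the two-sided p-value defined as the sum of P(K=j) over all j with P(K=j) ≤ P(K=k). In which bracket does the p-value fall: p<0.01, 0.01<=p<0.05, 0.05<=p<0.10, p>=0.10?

p-value bracket: 0.01<=p<0.05

Exact binomial: n=12, k=10, p₀=1/2=0.5000
P(X=j) = C(n,j)·p₀^j·(1−p₀)^(n−j); p = Σ P(X=j) over j with P(X=j) ≤ P(X=10)
p-value (two-sided) = 0.03857
→ bracket: 0.01<=p<0.05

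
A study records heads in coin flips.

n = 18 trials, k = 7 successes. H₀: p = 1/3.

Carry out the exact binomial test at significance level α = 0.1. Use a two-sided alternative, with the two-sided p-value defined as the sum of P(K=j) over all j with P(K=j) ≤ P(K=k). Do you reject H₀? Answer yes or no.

Exact binomial: n=18, k=7, p₀=1/3=0.3333
P(X=j) = C(n,j)·p₀^j·(1−p₀)^(n−j); p = Σ P(X=j) over j with P(X=j) ≤ P(X=7)
p-value (two-sided) = 0.62256
At α=0.1: p ≥ α → fail to reject H₀

reject H₀: no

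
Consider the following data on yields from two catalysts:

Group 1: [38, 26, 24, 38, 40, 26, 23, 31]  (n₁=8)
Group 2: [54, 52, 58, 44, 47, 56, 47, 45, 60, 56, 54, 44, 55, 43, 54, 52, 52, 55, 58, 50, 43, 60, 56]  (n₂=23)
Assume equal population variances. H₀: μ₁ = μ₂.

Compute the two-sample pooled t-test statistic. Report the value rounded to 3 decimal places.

x̄₁=30.750, s₁=6.985, n₁=8
x̄₂=51.957, s₂=5.523, n₂=23
s_p² = [7·6.985² + 22·5.523²]/29 = 34.9123
SE = √(s_p²·(1/8+1/23)) = 2.4253
t = (30.750−51.957)/2.4253 = -8.7440
df = 29

test statistic = -8.744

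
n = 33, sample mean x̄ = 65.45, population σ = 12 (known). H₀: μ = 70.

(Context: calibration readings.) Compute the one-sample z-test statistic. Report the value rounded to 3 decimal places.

test statistic = -2.178

SE = σ/√n = 12/√33 = 2.0889
z = (x̄−μ₀)/SE = (65.45−70)/2.0889 = -2.1781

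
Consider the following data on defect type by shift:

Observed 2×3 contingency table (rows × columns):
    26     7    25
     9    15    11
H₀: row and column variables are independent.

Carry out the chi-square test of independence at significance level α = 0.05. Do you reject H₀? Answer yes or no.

Row totals [58, 35], col totals [35, 22, 36], n=93
χ² = (26−21.83)²/21.83 + (7−13.72)²/13.72 + (25−22.45)²/22.45 + (9−13.17)²/13.17 + (15−8.28)²/8.28 + (11−13.55)²/13.55 = 11.6341
df = 2
p-value (upper-tail) = 0.00298
At α=0.05: p < α → reject H₀

reject H₀: yes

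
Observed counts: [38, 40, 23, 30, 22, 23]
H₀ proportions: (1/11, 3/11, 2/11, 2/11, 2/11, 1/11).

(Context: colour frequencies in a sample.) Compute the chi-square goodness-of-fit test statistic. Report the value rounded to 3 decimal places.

test statistic = 40.427

n = 176; E_i = n·p_i = [16.00, 48.00, 32.00, 32.00, 32.00, 16.00]
χ² = (38−16.00)²/16.00 + (40−48.00)²/48.00 + (23−32.00)²/32.00 + (30−32.00)²/32.00 + (22−32.00)²/32.00 + (23−16.00)²/16.00 = 40.4271
df = 5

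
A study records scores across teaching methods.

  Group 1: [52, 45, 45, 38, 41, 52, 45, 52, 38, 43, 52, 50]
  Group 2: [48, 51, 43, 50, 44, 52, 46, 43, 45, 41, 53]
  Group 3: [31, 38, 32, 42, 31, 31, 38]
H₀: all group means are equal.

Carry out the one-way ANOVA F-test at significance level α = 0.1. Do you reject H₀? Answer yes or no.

reject H₀: yes

Group means [46.08, 46.91, 34.71], grand mean 43.733
SSB = Σnᵢ(x̄ᵢ−x̄)² = 746.612; SSW = ΣΣ(x−x̄ᵢ)² = 617.254
MSB = 746.612/2 = 373.3062; MSW = 617.254/27 = 22.8613
F = MSB/MSW = 16.3292
df = (2, 27)
p-value (upper-tail) = 0.00002
At α=0.1: p < α → reject H₀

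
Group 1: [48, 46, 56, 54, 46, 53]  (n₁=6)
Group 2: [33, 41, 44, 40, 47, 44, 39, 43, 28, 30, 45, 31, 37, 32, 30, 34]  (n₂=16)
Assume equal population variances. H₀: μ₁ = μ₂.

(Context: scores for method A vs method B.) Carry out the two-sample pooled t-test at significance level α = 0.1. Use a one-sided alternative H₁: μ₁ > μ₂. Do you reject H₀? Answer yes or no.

reject H₀: yes

x̄₁=50.500, s₁=4.370, n₁=6
x̄₂=37.375, s₂=6.270, n₂=16
s_p² = [5·4.370² + 15·6.270²]/20 = 34.2625
SE = √(s_p²·(1/6+1/16)) = 2.8021
t = (50.500−37.375)/2.8021 = 4.6840
df = 20
p-value (one-sided, H₁ greater) = 0.00007
At α=0.1: p < α → reject H₀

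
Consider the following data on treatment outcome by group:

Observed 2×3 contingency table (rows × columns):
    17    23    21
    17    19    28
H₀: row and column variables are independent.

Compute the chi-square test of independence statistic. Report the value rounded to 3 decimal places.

Row totals [61, 64], col totals [34, 42, 49], n=125
χ² = (17−16.59)²/16.59 + (23−20.50)²/20.50 + (21−23.91)²/23.91 + (17−17.41)²/17.41 + (19−21.50)²/21.50 + (28−25.09)²/25.09 = 1.3097
df = 2

test statistic = 1.310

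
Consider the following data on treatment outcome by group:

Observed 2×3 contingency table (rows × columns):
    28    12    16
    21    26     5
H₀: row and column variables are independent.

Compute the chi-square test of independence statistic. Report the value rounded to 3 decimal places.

Row totals [56, 52], col totals [49, 38, 21], n=108
χ² = (28−25.41)²/25.41 + (12−19.70)²/19.70 + (16−10.89)²/10.89 + (21−23.59)²/23.59 + (26−18.30)²/18.30 + (5−10.11)²/10.11 = 11.7878
df = 2

test statistic = 11.788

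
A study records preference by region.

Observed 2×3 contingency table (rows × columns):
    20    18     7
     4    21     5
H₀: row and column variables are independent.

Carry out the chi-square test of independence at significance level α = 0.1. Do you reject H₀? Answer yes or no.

Row totals [45, 30], col totals [24, 39, 12], n=75
χ² = (20−14.40)²/14.40 + (18−23.40)²/23.40 + (7−7.20)²/7.20 + (4−9.60)²/9.60 + (21−15.60)²/15.60 + (5−4.80)²/4.80 = 8.5737
df = 2
p-value (upper-tail) = 0.01375
At α=0.1: p < α → reject H₀

reject H₀: yes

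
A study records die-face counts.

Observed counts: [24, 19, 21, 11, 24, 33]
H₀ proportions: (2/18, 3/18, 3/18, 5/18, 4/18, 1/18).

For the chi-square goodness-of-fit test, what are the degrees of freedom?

df = k − 1 = 6 − 1 = 5

degrees of freedom = 5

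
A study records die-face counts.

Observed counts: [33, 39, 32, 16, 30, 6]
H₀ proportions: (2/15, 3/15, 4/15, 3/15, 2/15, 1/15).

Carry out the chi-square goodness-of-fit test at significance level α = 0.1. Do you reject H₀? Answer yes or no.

n = 156; E_i = n·p_i = [20.80, 31.20, 41.60, 31.20, 20.80, 10.40]
χ² = (33−20.80)²/20.80 + (39−31.20)²/31.20 + (32−41.60)²/41.60 + (16−31.20)²/31.20 + (30−20.80)²/20.80 + (6−10.40)²/10.40 = 24.6571
df = 5
p-value (upper-tail) = 0.00016
At α=0.1: p < α → reject H₀

reject H₀: yes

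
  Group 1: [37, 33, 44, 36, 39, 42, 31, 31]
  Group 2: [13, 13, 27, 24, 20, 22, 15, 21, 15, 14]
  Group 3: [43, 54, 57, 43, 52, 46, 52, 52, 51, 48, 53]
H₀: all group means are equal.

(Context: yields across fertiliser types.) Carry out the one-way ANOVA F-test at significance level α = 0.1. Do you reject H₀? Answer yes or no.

reject H₀: yes

Group means [36.62, 18.40, 50.09], grand mean 35.448
SSB = Σnᵢ(x̄ᵢ−x̄)² = 5275.988; SSW = ΣΣ(x−x̄ᵢ)² = 599.184
MSB = 5275.988/2 = 2637.9942; MSW = 599.184/26 = 23.0455
F = MSB/MSW = 114.4687
df = (2, 26)
p-value (upper-tail) = 0.00000
At α=0.1: p < α → reject H₀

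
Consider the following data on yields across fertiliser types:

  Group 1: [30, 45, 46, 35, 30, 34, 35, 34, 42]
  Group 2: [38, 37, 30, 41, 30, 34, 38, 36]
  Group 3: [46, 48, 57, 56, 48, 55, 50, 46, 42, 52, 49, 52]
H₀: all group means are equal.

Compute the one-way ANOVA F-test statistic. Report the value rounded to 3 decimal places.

Group means [36.78, 35.50, 50.08], grand mean 41.931
SSB = Σnᵢ(x̄ᵢ−x̄)² = 1367.390; SSW = ΣΣ(x−x̄ᵢ)² = 624.472
MSB = 1367.390/2 = 683.6949; MSW = 624.472/26 = 24.0182
F = MSB/MSW = 28.4657
df = (2, 26)

test statistic = 28.466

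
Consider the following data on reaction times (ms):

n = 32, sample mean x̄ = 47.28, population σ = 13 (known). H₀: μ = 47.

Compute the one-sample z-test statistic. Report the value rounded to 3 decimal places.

SE = σ/√n = 13/√32 = 2.2981
z = (x̄−μ₀)/SE = (47.28−47)/2.2981 = 0.1218

test statistic = 0.122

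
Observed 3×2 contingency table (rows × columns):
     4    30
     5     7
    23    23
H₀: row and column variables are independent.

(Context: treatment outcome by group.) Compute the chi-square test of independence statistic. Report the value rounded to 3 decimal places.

Row totals [34, 12, 46], col totals [32, 60], n=92
χ² = (4−11.83)²/11.83 + (30−22.17)²/22.17 + (5−4.17)²/4.17 + (7−7.83)²/7.83 + (23−16.00)²/16.00 + (23−30.00)²/30.00 = 12.8877
df = 2

test statistic = 12.888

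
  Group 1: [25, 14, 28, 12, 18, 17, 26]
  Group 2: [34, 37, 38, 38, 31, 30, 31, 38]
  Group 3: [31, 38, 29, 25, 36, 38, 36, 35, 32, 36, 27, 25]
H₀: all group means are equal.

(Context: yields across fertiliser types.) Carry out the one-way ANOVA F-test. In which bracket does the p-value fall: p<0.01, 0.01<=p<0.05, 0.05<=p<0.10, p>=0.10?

Group means [20.00, 34.62, 32.33], grand mean 29.815
SSB = Σnᵢ(x̄ᵢ−x̄)² = 935.532; SSW = ΣΣ(x−x̄ᵢ)² = 586.542
MSB = 935.532/2 = 467.7662; MSW = 586.542/24 = 24.4392
F = MSB/MSW = 19.1400
df = (2, 24)
p-value (upper-tail) = 0.00001
→ bracket: p<0.01

p-value bracket: p<0.01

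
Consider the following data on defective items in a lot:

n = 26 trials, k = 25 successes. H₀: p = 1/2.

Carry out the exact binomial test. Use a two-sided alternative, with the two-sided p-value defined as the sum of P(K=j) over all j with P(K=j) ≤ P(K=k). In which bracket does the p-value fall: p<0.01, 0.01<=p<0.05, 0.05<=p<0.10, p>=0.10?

Exact binomial: n=26, k=25, p₀=1/2=0.5000
P(X=j) = C(n,j)·p₀^j·(1−p₀)^(n−j); p = Σ P(X=j) over j with P(X=j) ≤ P(X=25)
p-value (two-sided) = 0.00000
→ bracket: p<0.01

p-value bracket: p<0.01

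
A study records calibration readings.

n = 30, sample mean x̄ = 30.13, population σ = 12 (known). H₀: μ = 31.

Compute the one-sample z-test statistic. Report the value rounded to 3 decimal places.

test statistic = -0.397

SE = σ/√n = 12/√30 = 2.1909
z = (x̄−μ₀)/SE = (30.13−31)/2.1909 = -0.3971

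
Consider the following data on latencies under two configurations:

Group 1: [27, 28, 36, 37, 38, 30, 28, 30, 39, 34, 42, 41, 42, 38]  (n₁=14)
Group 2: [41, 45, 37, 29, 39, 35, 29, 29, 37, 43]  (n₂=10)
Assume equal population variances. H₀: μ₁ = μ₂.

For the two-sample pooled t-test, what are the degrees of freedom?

degrees of freedom = 22

df = n₁ + n₂ − 2 = 14 + 10 − 2 = 22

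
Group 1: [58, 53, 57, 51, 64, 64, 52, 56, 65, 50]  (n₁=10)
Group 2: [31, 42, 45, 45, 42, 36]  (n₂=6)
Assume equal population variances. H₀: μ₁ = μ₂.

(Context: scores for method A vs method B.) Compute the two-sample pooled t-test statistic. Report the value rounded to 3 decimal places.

test statistic = 5.783

x̄₁=57.000, s₁=5.676, n₁=10
x̄₂=40.167, s₂=5.565, n₂=6
s_p² = [9·5.676² + 5·5.565²]/14 = 31.7738
SE = √(s_p²·(1/10+1/6)) = 2.9108
t = (57.000−40.167)/2.9108 = 5.7830
df = 14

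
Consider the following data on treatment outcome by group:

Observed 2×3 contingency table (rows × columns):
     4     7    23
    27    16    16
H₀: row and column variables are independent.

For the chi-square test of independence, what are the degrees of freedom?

degrees of freedom = 2

df = (r−1)(c−1) = (2−1)·(3−1) = 2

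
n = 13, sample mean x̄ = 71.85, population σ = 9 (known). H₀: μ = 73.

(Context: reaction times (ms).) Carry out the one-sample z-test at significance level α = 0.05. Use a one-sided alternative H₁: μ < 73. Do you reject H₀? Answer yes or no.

reject H₀: no

SE = σ/√n = 9/√13 = 2.4962
z = (x̄−μ₀)/SE = (71.85−73)/2.4962 = -0.4607
p-value (one-sided, H₁ less) = 0.32250
At α=0.05: p ≥ α → fail to reject H₀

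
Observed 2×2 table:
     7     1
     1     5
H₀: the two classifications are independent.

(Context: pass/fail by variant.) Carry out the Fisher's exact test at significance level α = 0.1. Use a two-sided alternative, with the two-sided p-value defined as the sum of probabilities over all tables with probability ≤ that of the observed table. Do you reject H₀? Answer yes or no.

Margins: r₁=8, r₂=6, c₁=8, c₂=6, n=14
p_obs = C(8,7)·C(6,1)/C(14,8); sum pmf over tables with pmf ≤ p_obs
p-value (two-sided) = 0.02564
At α=0.1: p < α → reject H₀

reject H₀: yes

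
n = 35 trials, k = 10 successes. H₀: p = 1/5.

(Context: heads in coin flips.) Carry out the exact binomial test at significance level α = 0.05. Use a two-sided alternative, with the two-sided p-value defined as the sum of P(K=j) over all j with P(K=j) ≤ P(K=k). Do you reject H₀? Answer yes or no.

reject H₀: no

Exact binomial: n=35, k=10, p₀=1/5=0.2000
P(X=j) = C(n,j)·p₀^j·(1−p₀)^(n−j); p = Σ P(X=j) over j with P(X=j) ≤ P(X=10)
p-value (two-sided) = 0.20625
At α=0.05: p ≥ α → fail to reject H₀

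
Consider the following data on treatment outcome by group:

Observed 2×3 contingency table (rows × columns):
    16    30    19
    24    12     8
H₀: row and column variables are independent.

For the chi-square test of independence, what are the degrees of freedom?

df = (r−1)(c−1) = (2−1)·(3−1) = 2

degrees of freedom = 2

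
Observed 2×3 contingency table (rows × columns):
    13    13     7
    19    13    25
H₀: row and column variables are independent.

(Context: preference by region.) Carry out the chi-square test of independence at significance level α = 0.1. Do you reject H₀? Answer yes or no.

reject H₀: yes

Row totals [33, 57], col totals [32, 26, 32], n=90
χ² = (13−11.73)²/11.73 + (13−9.53)²/9.53 + (7−11.73)²/11.73 + (19−20.27)²/20.27 + (13−16.47)²/16.47 + (25−20.27)²/20.27 = 5.2213
df = 2
p-value (upper-tail) = 0.07349
At α=0.1: p < α → reject H₀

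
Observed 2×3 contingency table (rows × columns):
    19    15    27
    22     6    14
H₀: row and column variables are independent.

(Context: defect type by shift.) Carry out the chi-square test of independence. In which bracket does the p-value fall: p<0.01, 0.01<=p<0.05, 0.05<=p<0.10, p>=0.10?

Row totals [61, 42], col totals [41, 21, 41], n=103
χ² = (19−24.28)²/24.28 + (15−12.44)²/12.44 + (27−24.28)²/24.28 + (22−16.72)²/16.72 + (6−8.56)²/8.56 + (14−16.72)²/16.72 = 4.8591
df = 2
p-value (upper-tail) = 0.08808
→ bracket: 0.05<=p<0.10

p-value bracket: 0.05<=p<0.10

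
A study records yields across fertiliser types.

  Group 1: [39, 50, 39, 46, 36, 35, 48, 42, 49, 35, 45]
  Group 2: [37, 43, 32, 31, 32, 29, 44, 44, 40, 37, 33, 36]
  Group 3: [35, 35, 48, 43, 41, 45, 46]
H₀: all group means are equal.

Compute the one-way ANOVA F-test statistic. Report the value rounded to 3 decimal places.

Group means [42.18, 36.50, 41.86], grand mean 39.833
SSB = Σnᵢ(x̄ᵢ−x̄)² = 222.673; SSW = ΣΣ(x−x̄ᵢ)² = 793.494
MSB = 222.673/2 = 111.3366; MSW = 793.494/27 = 29.3886
F = MSB/MSW = 3.7884
df = (2, 27)

test statistic = 3.788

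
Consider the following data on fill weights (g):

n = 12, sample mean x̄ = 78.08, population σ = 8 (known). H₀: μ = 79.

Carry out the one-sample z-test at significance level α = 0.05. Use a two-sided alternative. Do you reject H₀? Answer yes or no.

SE = σ/√n = 8/√12 = 2.3094
z = (x̄−μ₀)/SE = (78.08−79)/2.3094 = -0.3984
p-value (two-sided) = 0.69036
At α=0.05: p ≥ α → fail to reject H₀

reject H₀: no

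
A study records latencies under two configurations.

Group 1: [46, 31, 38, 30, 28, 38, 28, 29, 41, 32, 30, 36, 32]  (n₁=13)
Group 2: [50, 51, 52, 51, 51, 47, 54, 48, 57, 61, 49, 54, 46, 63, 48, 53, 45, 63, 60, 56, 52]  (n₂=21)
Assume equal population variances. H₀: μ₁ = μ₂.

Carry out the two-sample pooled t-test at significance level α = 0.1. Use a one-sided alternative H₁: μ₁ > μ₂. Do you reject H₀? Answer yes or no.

reject H₀: no

x̄₁=33.769, s₁=5.585, n₁=13
x̄₂=52.905, s₂=5.375, n₂=21
s_p² = [12·5.585² + 20·5.375²]/32 = 29.7537
SE = √(s_p²·(1/13+1/21)) = 1.9250
t = (33.769−52.905)/1.9250 = -9.9406
df = 32
p-value (one-sided, H₁ greater) = 1.00000
At α=0.1: p ≥ α → fail to reject H₀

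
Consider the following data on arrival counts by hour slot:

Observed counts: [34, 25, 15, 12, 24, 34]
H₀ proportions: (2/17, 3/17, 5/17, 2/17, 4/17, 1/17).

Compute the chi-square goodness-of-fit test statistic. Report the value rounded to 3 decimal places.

n = 144; E_i = n·p_i = [16.94, 25.41, 42.35, 16.94, 33.88, 8.47]
χ² = (34−16.94)²/16.94 + (25−25.41)²/25.41 + (15−42.35)²/42.35 + (12−16.94)²/16.94 + (24−33.88)²/33.88 + (34−8.47)²/8.47 = 116.1157
df = 5

test statistic = 116.116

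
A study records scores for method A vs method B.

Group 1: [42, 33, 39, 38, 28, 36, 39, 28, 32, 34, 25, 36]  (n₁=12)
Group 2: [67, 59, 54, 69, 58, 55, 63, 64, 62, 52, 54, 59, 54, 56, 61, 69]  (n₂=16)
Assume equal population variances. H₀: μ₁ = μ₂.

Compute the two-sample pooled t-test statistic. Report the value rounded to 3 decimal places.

x̄₁=34.167, s₁=5.184, n₁=12
x̄₂=59.750, s₂=5.532, n₂=16
s_p² = [11·5.184² + 15·5.532²]/26 = 29.0256
SE = √(s_p²·(1/12+1/16)) = 2.0574
t = (34.167−59.750)/2.0574 = -12.4348
df = 26

test statistic = -12.435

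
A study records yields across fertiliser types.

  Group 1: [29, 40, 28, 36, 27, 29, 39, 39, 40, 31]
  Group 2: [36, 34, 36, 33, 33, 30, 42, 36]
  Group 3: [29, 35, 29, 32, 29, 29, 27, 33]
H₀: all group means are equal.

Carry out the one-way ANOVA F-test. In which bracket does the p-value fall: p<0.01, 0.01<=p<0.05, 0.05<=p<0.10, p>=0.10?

p-value bracket: 0.05<=p<0.10

Group means [33.80, 35.00, 30.38], grand mean 33.115
SSB = Σnᵢ(x̄ᵢ−x̄)² = 93.179; SSW = ΣΣ(x−x̄ᵢ)² = 405.475
MSB = 93.179/2 = 46.5894; MSW = 405.475/23 = 17.6293
F = MSB/MSW = 2.6427
df = (2, 23)
p-value (upper-tail) = 0.09266
→ bracket: 0.05<=p<0.10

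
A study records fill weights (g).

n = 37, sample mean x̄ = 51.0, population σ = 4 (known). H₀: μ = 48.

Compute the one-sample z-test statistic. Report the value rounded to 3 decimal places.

SE = σ/√n = 4/√37 = 0.6576
z = (x̄−μ₀)/SE = (51.0−48)/0.6576 = 4.5621

test statistic = 4.562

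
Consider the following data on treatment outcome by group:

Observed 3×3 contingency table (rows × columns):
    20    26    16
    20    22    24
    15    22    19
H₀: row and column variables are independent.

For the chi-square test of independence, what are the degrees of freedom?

degrees of freedom = 4

df = (r−1)(c−1) = (3−1)·(3−1) = 4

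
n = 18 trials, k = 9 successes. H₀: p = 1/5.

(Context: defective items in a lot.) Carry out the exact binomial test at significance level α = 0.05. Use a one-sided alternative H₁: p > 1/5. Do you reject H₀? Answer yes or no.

reject H₀: yes

Exact binomial: n=18, k=9, p₀=1/5=0.2000
P(X≥9) from Σ C(n,i)·p₀^i·(1−p₀)^(n−i)
p-value (one-sided, H₁ greater) = 0.00425
At α=0.05: p < α → reject H₀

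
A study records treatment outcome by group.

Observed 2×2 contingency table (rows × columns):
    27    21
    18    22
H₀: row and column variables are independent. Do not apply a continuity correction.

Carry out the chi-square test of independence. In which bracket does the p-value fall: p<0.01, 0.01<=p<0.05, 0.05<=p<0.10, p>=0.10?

p-value bracket: p>=0.10

Row totals [48, 40], col totals [45, 43], n=88
χ² = (27−24.55)²/24.55 + (21−23.45)²/23.45 + (18−20.45)²/20.45 + (22−19.55)²/19.55 = 1.1051
df = 1
p-value (upper-tail) = 0.29315
→ bracket: p>=0.10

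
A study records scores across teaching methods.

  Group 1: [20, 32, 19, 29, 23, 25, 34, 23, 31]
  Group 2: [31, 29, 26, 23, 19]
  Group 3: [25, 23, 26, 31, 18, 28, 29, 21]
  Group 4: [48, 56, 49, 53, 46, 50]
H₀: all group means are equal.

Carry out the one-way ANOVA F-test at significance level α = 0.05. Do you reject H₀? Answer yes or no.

reject H₀: yes

Group means [26.22, 25.60, 25.12, 50.33], grand mean 30.964
SSB = Σnᵢ(x̄ᵢ−x̄)² = 2870.000; SSW = ΣΣ(x−x̄ᵢ)² = 524.964
MSB = 2870.000/3 = 956.6668; MSW = 524.964/24 = 21.8735
F = MSB/MSW = 43.7363
df = (3, 24)
p-value (upper-tail) = 0.00000
At α=0.05: p < α → reject H₀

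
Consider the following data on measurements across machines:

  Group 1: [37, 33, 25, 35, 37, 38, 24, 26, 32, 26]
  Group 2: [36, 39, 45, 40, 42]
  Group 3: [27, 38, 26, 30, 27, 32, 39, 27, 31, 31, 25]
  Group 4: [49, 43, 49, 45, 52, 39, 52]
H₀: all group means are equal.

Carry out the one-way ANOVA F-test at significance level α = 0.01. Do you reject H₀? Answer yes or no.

Group means [31.30, 40.40, 30.27, 47.00], grand mean 35.667
SSB = Σnᵢ(x̄ᵢ−x̄)² = 1521.852; SSW = ΣΣ(x−x̄ᵢ)² = 681.482
MSB = 1521.852/3 = 507.2838; MSW = 681.482/29 = 23.4994
F = MSB/MSW = 21.5871
df = (3, 29)
p-value (upper-tail) = 0.00000
At α=0.01: p < α → reject H₀

reject H₀: yes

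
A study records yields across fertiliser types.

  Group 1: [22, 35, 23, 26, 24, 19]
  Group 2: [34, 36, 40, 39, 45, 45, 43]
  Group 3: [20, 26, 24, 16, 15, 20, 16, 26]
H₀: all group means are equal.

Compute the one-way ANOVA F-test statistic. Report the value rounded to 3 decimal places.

Group means [24.83, 40.29, 20.38], grand mean 28.286
SSB = Σnᵢ(x̄ᵢ−x̄)² = 1580.149; SSW = ΣΣ(x−x̄ᵢ)² = 406.137
MSB = 1580.149/2 = 790.0744; MSW = 406.137/18 = 22.5632
F = MSB/MSW = 35.0161
df = (2, 18)

test statistic = 35.016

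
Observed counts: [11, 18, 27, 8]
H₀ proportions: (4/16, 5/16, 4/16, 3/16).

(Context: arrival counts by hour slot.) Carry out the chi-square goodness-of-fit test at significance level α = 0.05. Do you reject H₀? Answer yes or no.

n = 64; E_i = n·p_i = [16.00, 20.00, 16.00, 12.00]
χ² = (11−16.00)²/16.00 + (18−20.00)²/20.00 + (27−16.00)²/16.00 + (8−12.00)²/12.00 = 10.6583
df = 3
p-value (upper-tail) = 0.01372
At α=0.05: p < α → reject H₀

reject H₀: yes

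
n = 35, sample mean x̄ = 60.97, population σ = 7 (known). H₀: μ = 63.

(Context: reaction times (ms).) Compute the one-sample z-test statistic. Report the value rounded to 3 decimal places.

SE = σ/√n = 7/√35 = 1.1832
z = (x̄−μ₀)/SE = (60.97−63)/1.1832 = -1.7157

test statistic = -1.716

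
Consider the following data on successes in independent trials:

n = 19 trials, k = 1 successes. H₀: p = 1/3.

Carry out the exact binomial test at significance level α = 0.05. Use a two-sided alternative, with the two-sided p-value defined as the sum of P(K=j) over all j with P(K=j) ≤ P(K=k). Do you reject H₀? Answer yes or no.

reject H₀: yes

Exact binomial: n=19, k=1, p₀=1/3=0.3333
P(X=j) = C(n,j)·p₀^j·(1−p₀)^(n−j); p = Σ P(X=j) over j with P(X=j) ≤ P(X=1)
p-value (two-sided) = 0.00661
At α=0.05: p < α → reject H₀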